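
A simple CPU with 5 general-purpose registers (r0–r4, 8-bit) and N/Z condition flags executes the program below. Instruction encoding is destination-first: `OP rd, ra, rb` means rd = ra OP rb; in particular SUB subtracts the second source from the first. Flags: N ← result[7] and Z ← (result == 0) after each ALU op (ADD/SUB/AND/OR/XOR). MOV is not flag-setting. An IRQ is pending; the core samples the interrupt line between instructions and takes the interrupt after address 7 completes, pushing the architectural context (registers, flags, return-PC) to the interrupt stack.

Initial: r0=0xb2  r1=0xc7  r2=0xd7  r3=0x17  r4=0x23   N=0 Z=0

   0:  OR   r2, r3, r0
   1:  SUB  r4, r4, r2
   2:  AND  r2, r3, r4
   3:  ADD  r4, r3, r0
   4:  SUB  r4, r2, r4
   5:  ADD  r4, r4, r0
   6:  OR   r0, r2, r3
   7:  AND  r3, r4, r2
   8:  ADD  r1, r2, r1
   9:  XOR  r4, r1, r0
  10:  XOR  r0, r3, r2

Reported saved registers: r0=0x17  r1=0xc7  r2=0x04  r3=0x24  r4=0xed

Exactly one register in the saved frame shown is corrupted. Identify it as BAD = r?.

after  0: r0=0xb2 r1=0xc7 r2=0xb7 r3=0x17 r4=0x23  N=1 Z=0
after  1: r0=0xb2 r1=0xc7 r2=0xb7 r3=0x17 r4=0x6c  N=0 Z=0
after  2: r0=0xb2 r1=0xc7 r2=0x04 r3=0x17 r4=0x6c  N=0 Z=0
after  3: r0=0xb2 r1=0xc7 r2=0x04 r3=0x17 r4=0xc9  N=1 Z=0
after  4: r0=0xb2 r1=0xc7 r2=0x04 r3=0x17 r4=0x3b  N=0 Z=0
after  5: r0=0xb2 r1=0xc7 r2=0x04 r3=0x17 r4=0xed  N=1 Z=0
after  6: r0=0x17 r1=0xc7 r2=0x04 r3=0x17 r4=0xed  N=0 Z=0
after  7: r0=0x17 r1=0xc7 r2=0x04 r3=0x04 r4=0xed  N=0 Z=0
-- IRQ taken; context saved, return-PC = 8 --
mismatch: r3: reported 0x24 vs actual 0x04

BAD = r3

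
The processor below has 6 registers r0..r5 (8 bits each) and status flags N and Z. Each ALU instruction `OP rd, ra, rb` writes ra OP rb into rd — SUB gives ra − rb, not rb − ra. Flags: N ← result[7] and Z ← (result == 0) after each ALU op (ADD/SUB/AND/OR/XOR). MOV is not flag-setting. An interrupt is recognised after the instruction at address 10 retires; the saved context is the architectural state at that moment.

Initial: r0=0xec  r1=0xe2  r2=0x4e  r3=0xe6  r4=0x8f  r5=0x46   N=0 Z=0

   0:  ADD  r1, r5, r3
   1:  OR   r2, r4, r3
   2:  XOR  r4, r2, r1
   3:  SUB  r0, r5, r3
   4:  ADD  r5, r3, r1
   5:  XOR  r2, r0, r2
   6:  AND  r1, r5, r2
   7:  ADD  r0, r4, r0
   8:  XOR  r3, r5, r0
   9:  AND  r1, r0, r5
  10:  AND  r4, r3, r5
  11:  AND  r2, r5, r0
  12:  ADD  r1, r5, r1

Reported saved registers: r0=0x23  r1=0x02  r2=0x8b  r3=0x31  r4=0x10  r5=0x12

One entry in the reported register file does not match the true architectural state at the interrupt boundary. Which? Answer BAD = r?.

BAD = r2

after  0: r0=0xec r1=0x2c r2=0x4e r3=0xe6 r4=0x8f r5=0x46  N=0 Z=0
after  1: r0=0xec r1=0x2c r2=0xef r3=0xe6 r4=0x8f r5=0x46  N=1 Z=0
after  2: r0=0xec r1=0x2c r2=0xef r3=0xe6 r4=0xc3 r5=0x46  N=1 Z=0
after  3: r0=0x60 r1=0x2c r2=0xef r3=0xe6 r4=0xc3 r5=0x46  N=0 Z=0
after  4: r0=0x60 r1=0x2c r2=0xef r3=0xe6 r4=0xc3 r5=0x12  N=0 Z=0
after  5: r0=0x60 r1=0x2c r2=0x8f r3=0xe6 r4=0xc3 r5=0x12  N=1 Z=0
after  6: r0=0x60 r1=0x02 r2=0x8f r3=0xe6 r4=0xc3 r5=0x12  N=0 Z=0
after  7: r0=0x23 r1=0x02 r2=0x8f r3=0xe6 r4=0xc3 r5=0x12  N=0 Z=0
after  8: r0=0x23 r1=0x02 r2=0x8f r3=0x31 r4=0xc3 r5=0x12  N=0 Z=0
after  9: r0=0x23 r1=0x02 r2=0x8f r3=0x31 r4=0xc3 r5=0x12  N=0 Z=0
after 10: r0=0x23 r1=0x02 r2=0x8f r3=0x31 r4=0x10 r5=0x12  N=0 Z=0
-- IRQ taken; context saved, return-PC = 11 --
mismatch: r2: reported 0x8b vs actual 0x8f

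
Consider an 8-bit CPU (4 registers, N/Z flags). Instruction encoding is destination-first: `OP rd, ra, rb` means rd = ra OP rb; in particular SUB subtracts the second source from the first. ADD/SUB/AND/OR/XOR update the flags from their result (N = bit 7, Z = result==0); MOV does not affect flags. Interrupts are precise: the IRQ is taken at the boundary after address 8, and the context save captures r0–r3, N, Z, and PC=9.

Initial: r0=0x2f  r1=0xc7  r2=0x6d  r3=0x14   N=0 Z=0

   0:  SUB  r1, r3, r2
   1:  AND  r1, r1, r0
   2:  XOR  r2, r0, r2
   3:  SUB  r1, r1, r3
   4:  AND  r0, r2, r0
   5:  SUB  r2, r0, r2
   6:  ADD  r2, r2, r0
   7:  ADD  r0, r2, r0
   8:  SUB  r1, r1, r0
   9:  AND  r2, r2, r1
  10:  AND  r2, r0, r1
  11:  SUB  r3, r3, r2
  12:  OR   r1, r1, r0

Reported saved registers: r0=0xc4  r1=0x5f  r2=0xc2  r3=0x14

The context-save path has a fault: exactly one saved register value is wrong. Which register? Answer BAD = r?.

after  0: r0=0x2f r1=0xa7 r2=0x6d r3=0x14  N=1 Z=0
after  1: r0=0x2f r1=0x27 r2=0x6d r3=0x14  N=0 Z=0
after  2: r0=0x2f r1=0x27 r2=0x42 r3=0x14  N=0 Z=0
after  3: r0=0x2f r1=0x13 r2=0x42 r3=0x14  N=0 Z=0
after  4: r0=0x02 r1=0x13 r2=0x42 r3=0x14  N=0 Z=0
after  5: r0=0x02 r1=0x13 r2=0xc0 r3=0x14  N=1 Z=0
after  6: r0=0x02 r1=0x13 r2=0xc2 r3=0x14  N=1 Z=0
after  7: r0=0xc4 r1=0x13 r2=0xc2 r3=0x14  N=1 Z=0
after  8: r0=0xc4 r1=0x4f r2=0xc2 r3=0x14  N=0 Z=0
-- IRQ taken; context saved, return-PC = 9 --
mismatch: r1: reported 0x5f vs actual 0x4f

BAD = r1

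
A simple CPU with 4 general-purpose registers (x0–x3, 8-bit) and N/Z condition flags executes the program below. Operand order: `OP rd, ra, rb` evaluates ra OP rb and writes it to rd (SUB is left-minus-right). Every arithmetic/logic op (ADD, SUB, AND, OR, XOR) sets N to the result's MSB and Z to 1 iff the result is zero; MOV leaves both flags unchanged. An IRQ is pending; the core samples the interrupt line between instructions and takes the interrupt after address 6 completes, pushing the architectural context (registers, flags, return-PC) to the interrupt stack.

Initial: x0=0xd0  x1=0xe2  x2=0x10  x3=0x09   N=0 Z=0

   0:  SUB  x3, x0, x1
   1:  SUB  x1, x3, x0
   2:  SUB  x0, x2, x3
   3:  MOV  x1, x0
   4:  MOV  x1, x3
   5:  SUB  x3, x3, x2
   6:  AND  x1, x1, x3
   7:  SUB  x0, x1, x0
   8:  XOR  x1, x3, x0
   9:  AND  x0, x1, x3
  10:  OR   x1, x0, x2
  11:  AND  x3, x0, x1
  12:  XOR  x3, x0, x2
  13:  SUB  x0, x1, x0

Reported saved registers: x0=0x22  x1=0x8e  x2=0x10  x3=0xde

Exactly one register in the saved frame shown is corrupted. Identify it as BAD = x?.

after  0: x0=0xd0 x1=0xe2 x2=0x10 x3=0xee  N=1 Z=0
after  1: x0=0xd0 x1=0x1e x2=0x10 x3=0xee  N=0 Z=0
after  2: x0=0x22 x1=0x1e x2=0x10 x3=0xee  N=0 Z=0
after  3: x0=0x22 x1=0x22 x2=0x10 x3=0xee  N=0 Z=0
after  4: x0=0x22 x1=0xee x2=0x10 x3=0xee  N=0 Z=0
after  5: x0=0x22 x1=0xee x2=0x10 x3=0xde  N=1 Z=0
after  6: x0=0x22 x1=0xce x2=0x10 x3=0xde  N=1 Z=0
-- IRQ taken; context saved, return-PC = 7 --
mismatch: x1: reported 0x8e vs actual 0xce

BAD = x1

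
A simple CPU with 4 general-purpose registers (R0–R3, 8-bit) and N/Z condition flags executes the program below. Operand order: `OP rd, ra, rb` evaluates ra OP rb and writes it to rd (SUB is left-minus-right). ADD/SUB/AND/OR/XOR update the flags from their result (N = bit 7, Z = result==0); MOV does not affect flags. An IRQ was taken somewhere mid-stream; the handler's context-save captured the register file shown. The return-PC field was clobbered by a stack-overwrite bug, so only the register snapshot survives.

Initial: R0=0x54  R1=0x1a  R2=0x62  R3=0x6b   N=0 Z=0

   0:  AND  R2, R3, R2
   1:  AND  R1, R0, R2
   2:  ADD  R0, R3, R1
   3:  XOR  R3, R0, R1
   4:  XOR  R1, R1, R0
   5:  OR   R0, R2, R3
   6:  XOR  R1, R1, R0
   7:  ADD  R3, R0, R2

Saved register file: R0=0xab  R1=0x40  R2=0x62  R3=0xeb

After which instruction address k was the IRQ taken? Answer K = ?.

after  0: R0=0x54 R1=0x1a R2=0x62 R3=0x6b  N=0 Z=0
after  1: R0=0x54 R1=0x40 R2=0x62 R3=0x6b  N=0 Z=0
after  2: R0=0xab R1=0x40 R2=0x62 R3=0x6b  N=1 Z=0
after  3: R0=0xab R1=0x40 R2=0x62 R3=0xeb  N=1 Z=0
-- IRQ taken; context saved, return-PC = 4 --

K = 3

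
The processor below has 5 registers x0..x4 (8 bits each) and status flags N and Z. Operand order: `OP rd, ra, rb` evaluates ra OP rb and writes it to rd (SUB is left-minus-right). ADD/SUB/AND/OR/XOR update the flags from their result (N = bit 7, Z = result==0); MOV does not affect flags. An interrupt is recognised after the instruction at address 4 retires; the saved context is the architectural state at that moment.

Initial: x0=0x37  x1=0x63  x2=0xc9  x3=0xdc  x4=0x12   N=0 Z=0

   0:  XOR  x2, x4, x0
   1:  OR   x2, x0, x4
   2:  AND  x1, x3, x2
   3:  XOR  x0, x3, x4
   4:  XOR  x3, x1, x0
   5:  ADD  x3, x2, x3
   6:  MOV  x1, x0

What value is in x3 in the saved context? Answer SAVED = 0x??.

after  0: x0=0x37 x1=0x63 x2=0x25 x3=0xdc x4=0x12  N=0 Z=0
after  1: x0=0x37 x1=0x63 x2=0x37 x3=0xdc x4=0x12  N=0 Z=0
after  2: x0=0x37 x1=0x14 x2=0x37 x3=0xdc x4=0x12  N=0 Z=0
after  3: x0=0xce x1=0x14 x2=0x37 x3=0xdc x4=0x12  N=1 Z=0
after  4: x0=0xce x1=0x14 x2=0x37 x3=0xda x4=0x12  N=1 Z=0
-- IRQ taken; context saved, return-PC = 5 --

SAVED = 0xda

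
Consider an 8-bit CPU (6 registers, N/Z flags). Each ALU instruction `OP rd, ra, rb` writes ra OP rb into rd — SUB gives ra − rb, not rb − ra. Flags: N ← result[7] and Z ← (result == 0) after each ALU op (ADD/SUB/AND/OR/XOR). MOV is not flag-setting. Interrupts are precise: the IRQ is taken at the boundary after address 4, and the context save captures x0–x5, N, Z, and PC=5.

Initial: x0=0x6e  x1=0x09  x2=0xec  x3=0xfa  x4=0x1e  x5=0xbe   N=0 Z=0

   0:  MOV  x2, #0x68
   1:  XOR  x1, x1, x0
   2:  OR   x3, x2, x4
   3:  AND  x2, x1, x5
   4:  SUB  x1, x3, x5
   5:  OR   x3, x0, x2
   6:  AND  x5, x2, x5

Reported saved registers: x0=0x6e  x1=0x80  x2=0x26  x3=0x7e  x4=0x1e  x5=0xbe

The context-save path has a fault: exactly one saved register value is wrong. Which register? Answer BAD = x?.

BAD = x1

after  0: x0=0x6e x1=0x09 x2=0x68 x3=0xfa x4=0x1e x5=0xbe  N=0 Z=0
after  1: x0=0x6e x1=0x67 x2=0x68 x3=0xfa x4=0x1e x5=0xbe  N=0 Z=0
after  2: x0=0x6e x1=0x67 x2=0x68 x3=0x7e x4=0x1e x5=0xbe  N=0 Z=0
after  3: x0=0x6e x1=0x67 x2=0x26 x3=0x7e x4=0x1e x5=0xbe  N=0 Z=0
after  4: x0=0x6e x1=0xc0 x2=0x26 x3=0x7e x4=0x1e x5=0xbe  N=1 Z=0
-- IRQ taken; context saved, return-PC = 5 --
mismatch: x1: reported 0x80 vs actual 0xc0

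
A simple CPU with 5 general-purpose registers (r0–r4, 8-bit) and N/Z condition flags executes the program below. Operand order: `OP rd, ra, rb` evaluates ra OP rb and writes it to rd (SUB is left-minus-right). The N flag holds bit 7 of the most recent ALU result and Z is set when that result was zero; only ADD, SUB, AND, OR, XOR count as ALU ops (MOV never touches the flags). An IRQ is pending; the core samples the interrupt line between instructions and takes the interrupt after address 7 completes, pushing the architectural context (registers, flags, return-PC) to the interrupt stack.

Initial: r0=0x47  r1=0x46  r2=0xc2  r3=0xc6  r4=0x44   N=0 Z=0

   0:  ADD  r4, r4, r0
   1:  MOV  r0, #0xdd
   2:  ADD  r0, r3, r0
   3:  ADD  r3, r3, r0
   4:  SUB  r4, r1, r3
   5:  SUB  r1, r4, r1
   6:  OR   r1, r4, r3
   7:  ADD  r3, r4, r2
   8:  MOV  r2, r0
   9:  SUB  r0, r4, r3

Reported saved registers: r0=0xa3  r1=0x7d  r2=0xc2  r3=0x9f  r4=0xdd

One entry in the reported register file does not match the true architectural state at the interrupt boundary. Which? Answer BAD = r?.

after  0: r0=0x47 r1=0x46 r2=0xc2 r3=0xc6 r4=0x8b  N=1 Z=0
after  1: r0=0xdd r1=0x46 r2=0xc2 r3=0xc6 r4=0x8b  N=1 Z=0
after  2: r0=0xa3 r1=0x46 r2=0xc2 r3=0xc6 r4=0x8b  N=1 Z=0
after  3: r0=0xa3 r1=0x46 r2=0xc2 r3=0x69 r4=0x8b  N=0 Z=0
after  4: r0=0xa3 r1=0x46 r2=0xc2 r3=0x69 r4=0xdd  N=1 Z=0
after  5: r0=0xa3 r1=0x97 r2=0xc2 r3=0x69 r4=0xdd  N=1 Z=0
after  6: r0=0xa3 r1=0xfd r2=0xc2 r3=0x69 r4=0xdd  N=1 Z=0
after  7: r0=0xa3 r1=0xfd r2=0xc2 r3=0x9f r4=0xdd  N=1 Z=0
-- IRQ taken; context saved, return-PC = 8 --
mismatch: r1: reported 0x7d vs actual 0xfd

BAD = r1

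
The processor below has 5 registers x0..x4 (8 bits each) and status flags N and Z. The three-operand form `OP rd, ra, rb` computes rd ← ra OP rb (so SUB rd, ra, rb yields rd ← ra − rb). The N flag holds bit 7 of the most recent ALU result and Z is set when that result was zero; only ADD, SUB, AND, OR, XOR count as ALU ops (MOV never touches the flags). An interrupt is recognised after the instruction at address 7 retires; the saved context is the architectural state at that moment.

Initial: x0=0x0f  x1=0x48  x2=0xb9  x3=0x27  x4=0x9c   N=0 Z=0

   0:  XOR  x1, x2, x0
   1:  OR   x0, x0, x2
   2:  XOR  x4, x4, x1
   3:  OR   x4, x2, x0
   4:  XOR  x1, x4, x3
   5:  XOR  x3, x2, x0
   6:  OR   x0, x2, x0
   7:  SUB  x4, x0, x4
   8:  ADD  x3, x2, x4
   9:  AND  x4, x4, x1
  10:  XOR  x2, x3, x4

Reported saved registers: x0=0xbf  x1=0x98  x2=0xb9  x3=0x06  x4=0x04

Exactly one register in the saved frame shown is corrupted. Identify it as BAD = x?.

BAD = x4

after  0: x0=0x0f x1=0xb6 x2=0xb9 x3=0x27 x4=0x9c  N=1 Z=0
after  1: x0=0xbf x1=0xb6 x2=0xb9 x3=0x27 x4=0x9c  N=1 Z=0
after  2: x0=0xbf x1=0xb6 x2=0xb9 x3=0x27 x4=0x2a  N=0 Z=0
after  3: x0=0xbf x1=0xb6 x2=0xb9 x3=0x27 x4=0xbf  N=1 Z=0
after  4: x0=0xbf x1=0x98 x2=0xb9 x3=0x27 x4=0xbf  N=1 Z=0
after  5: x0=0xbf x1=0x98 x2=0xb9 x3=0x06 x4=0xbf  N=0 Z=0
after  6: x0=0xbf x1=0x98 x2=0xb9 x3=0x06 x4=0xbf  N=1 Z=0
after  7: x0=0xbf x1=0x98 x2=0xb9 x3=0x06 x4=0x00  N=0 Z=1
-- IRQ taken; context saved, return-PC = 8 --
mismatch: x4: reported 0x04 vs actual 0x00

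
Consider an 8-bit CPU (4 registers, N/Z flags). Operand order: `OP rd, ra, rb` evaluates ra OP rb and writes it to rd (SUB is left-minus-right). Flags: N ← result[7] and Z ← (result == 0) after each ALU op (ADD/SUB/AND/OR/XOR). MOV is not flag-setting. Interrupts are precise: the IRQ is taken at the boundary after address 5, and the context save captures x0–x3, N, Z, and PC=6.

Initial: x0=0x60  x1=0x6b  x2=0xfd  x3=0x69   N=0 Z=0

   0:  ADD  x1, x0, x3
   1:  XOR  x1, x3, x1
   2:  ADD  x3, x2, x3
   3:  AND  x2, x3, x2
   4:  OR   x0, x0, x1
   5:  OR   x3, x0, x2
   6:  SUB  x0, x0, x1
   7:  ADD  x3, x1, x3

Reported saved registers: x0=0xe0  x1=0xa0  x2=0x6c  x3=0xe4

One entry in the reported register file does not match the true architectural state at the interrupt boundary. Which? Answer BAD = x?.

after  0: x0=0x60 x1=0xc9 x2=0xfd x3=0x69  N=1 Z=0
after  1: x0=0x60 x1=0xa0 x2=0xfd x3=0x69  N=1 Z=0
after  2: x0=0x60 x1=0xa0 x2=0xfd x3=0x66  N=0 Z=0
after  3: x0=0x60 x1=0xa0 x2=0x64 x3=0x66  N=0 Z=0
after  4: x0=0xe0 x1=0xa0 x2=0x64 x3=0x66  N=1 Z=0
after  5: x0=0xe0 x1=0xa0 x2=0x64 x3=0xe4  N=1 Z=0
-- IRQ taken; context saved, return-PC = 6 --
mismatch: x2: reported 0x6c vs actual 0x64

BAD = x2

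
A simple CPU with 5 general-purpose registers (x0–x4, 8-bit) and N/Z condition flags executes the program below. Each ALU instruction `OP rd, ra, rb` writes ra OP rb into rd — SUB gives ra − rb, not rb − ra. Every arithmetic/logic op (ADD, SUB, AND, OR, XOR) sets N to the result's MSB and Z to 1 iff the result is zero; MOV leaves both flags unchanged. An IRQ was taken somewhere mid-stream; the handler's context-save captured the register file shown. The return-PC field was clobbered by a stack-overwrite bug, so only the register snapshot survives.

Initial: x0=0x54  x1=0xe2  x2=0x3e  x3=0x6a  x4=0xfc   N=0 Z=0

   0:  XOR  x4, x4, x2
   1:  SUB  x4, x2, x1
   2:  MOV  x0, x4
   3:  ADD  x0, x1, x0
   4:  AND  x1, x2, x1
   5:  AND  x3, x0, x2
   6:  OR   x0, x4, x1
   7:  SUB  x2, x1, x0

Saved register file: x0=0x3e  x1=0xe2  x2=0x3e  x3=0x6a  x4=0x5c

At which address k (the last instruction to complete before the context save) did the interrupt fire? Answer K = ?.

after  0: x0=0x54 x1=0xe2 x2=0x3e x3=0x6a x4=0xc2  N=1 Z=0
after  1: x0=0x54 x1=0xe2 x2=0x3e x3=0x6a x4=0x5c  N=0 Z=0
after  2: x0=0x5c x1=0xe2 x2=0x3e x3=0x6a x4=0x5c  N=0 Z=0
after  3: x0=0x3e x1=0xe2 x2=0x3e x3=0x6a x4=0x5c  N=0 Z=0
-- IRQ taken; context saved, return-PC = 4 --

K = 3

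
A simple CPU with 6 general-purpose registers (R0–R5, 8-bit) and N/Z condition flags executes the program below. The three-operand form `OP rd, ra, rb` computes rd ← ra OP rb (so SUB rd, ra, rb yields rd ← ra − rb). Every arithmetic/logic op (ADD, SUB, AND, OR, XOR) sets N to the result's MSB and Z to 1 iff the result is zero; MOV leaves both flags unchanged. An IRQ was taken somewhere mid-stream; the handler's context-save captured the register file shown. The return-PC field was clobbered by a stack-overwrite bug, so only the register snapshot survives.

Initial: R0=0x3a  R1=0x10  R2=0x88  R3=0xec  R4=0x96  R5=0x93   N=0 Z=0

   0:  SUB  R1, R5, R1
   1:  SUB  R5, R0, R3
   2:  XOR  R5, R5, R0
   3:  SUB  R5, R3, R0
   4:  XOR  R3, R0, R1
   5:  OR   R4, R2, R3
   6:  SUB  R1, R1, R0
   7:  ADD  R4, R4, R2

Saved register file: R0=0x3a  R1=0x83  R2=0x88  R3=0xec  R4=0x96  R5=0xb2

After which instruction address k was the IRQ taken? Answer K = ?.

K = 3

after  0: R0=0x3a R1=0x83 R2=0x88 R3=0xec R4=0x96 R5=0x93  N=1 Z=0
after  1: R0=0x3a R1=0x83 R2=0x88 R3=0xec R4=0x96 R5=0x4e  N=0 Z=0
after  2: R0=0x3a R1=0x83 R2=0x88 R3=0xec R4=0x96 R5=0x74  N=0 Z=0
after  3: R0=0x3a R1=0x83 R2=0x88 R3=0xec R4=0x96 R5=0xb2  N=1 Z=0
-- IRQ taken; context saved, return-PC = 4 --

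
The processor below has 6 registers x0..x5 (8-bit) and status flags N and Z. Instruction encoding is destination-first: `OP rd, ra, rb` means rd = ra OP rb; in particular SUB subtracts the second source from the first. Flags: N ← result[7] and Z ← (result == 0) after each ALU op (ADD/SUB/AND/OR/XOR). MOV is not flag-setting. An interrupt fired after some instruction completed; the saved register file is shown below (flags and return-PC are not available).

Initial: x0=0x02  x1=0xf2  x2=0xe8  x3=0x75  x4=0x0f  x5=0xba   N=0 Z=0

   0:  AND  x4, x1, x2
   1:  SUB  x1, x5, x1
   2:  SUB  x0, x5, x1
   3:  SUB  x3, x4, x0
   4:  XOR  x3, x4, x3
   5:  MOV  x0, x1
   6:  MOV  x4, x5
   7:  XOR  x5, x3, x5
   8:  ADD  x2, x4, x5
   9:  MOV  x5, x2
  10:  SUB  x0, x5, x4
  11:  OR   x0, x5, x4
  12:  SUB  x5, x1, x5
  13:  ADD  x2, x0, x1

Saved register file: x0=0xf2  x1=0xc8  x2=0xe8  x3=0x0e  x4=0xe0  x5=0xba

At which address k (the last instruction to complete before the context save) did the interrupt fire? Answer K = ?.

K = 4

after  0: x0=0x02 x1=0xf2 x2=0xe8 x3=0x75 x4=0xe0 x5=0xba  N=1 Z=0
after  1: x0=0x02 x1=0xc8 x2=0xe8 x3=0x75 x4=0xe0 x5=0xba  N=1 Z=0
after  2: x0=0xf2 x1=0xc8 x2=0xe8 x3=0x75 x4=0xe0 x5=0xba  N=1 Z=0
after  3: x0=0xf2 x1=0xc8 x2=0xe8 x3=0xee x4=0xe0 x5=0xba  N=1 Z=0
after  4: x0=0xf2 x1=0xc8 x2=0xe8 x3=0x0e x4=0xe0 x5=0xba  N=0 Z=0
-- IRQ taken; context saved, return-PC = 5 --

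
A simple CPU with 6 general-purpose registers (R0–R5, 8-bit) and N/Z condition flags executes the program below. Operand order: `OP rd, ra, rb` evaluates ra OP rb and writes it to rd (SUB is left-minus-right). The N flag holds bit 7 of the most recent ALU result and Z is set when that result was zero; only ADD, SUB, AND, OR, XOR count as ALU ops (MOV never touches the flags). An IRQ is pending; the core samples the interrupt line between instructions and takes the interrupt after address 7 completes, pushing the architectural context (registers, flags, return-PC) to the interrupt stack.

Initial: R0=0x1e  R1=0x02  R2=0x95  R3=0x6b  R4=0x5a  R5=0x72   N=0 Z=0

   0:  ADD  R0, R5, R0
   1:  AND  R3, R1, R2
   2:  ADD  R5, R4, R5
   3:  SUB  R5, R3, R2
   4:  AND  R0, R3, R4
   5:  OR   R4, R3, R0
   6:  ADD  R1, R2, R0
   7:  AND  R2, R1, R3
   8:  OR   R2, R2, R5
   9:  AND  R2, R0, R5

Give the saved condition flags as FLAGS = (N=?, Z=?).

FLAGS = (N=0, Z=1)

after  0: R0=0x90 R1=0x02 R2=0x95 R3=0x6b R4=0x5a R5=0x72  N=1 Z=0
after  1: R0=0x90 R1=0x02 R2=0x95 R3=0x00 R4=0x5a R5=0x72  N=0 Z=1
after  2: R0=0x90 R1=0x02 R2=0x95 R3=0x00 R4=0x5a R5=0xcc  N=1 Z=0
after  3: R0=0x90 R1=0x02 R2=0x95 R3=0x00 R4=0x5a R5=0x6b  N=0 Z=0
after  4: R0=0x00 R1=0x02 R2=0x95 R3=0x00 R4=0x5a R5=0x6b  N=0 Z=1
after  5: R0=0x00 R1=0x02 R2=0x95 R3=0x00 R4=0x00 R5=0x6b  N=0 Z=1
after  6: R0=0x00 R1=0x95 R2=0x95 R3=0x00 R4=0x00 R5=0x6b  N=1 Z=0
after  7: R0=0x00 R1=0x95 R2=0x00 R3=0x00 R4=0x00 R5=0x6b  N=0 Z=1
-- IRQ taken; context saved, return-PC = 8 --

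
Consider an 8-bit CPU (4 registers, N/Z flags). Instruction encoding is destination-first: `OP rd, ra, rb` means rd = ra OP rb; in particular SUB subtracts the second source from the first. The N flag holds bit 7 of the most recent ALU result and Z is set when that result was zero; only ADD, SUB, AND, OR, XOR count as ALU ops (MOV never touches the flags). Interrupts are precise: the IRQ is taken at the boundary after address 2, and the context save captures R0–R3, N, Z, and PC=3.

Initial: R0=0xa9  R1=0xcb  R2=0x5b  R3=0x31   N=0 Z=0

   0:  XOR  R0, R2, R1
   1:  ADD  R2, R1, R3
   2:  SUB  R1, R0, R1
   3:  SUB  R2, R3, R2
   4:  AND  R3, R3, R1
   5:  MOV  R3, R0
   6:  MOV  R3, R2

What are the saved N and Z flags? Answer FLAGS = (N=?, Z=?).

FLAGS = (N=1, Z=0)

after  0: R0=0x90 R1=0xcb R2=0x5b R3=0x31  N=1 Z=0
after  1: R0=0x90 R1=0xcb R2=0xfc R3=0x31  N=1 Z=0
after  2: R0=0x90 R1=0xc5 R2=0xfc R3=0x31  N=1 Z=0
-- IRQ taken; context saved, return-PC = 3 --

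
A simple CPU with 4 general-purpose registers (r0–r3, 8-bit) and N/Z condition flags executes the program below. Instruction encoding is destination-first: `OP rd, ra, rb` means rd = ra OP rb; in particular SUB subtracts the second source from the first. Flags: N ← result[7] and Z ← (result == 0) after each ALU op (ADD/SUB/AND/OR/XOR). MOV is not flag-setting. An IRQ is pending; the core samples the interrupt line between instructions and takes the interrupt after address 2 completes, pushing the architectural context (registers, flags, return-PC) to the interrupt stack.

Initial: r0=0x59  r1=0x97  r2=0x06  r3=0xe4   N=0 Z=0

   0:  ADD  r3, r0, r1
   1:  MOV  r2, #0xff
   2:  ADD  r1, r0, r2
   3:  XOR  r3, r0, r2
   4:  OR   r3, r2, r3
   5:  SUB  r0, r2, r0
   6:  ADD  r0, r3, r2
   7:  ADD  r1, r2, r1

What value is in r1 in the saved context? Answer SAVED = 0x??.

SAVED = 0x58

after  0: r0=0x59 r1=0x97 r2=0x06 r3=0xf0  N=1 Z=0
after  1: r0=0x59 r1=0x97 r2=0xff r3=0xf0  N=1 Z=0
after  2: r0=0x59 r1=0x58 r2=0xff r3=0xf0  N=0 Z=0
-- IRQ taken; context saved, return-PC = 3 --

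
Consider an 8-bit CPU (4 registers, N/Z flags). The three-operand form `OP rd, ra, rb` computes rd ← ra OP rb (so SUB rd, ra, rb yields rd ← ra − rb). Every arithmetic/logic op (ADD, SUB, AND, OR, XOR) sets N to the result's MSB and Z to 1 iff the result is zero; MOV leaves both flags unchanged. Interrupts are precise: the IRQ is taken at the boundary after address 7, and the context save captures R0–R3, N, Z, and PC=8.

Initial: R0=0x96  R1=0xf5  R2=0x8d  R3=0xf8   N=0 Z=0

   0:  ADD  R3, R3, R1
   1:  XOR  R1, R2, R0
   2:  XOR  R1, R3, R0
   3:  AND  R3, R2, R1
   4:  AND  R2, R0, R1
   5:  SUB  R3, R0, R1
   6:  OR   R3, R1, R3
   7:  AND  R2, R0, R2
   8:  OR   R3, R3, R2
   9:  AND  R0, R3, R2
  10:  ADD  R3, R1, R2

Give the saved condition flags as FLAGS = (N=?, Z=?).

FLAGS = (N=0, Z=0)

after  0: R0=0x96 R1=0xf5 R2=0x8d R3=0xed  N=1 Z=0
after  1: R0=0x96 R1=0x1b R2=0x8d R3=0xed  N=0 Z=0
after  2: R0=0x96 R1=0x7b R2=0x8d R3=0xed  N=0 Z=0
after  3: R0=0x96 R1=0x7b R2=0x8d R3=0x09  N=0 Z=0
after  4: R0=0x96 R1=0x7b R2=0x12 R3=0x09  N=0 Z=0
after  5: R0=0x96 R1=0x7b R2=0x12 R3=0x1b  N=0 Z=0
after  6: R0=0x96 R1=0x7b R2=0x12 R3=0x7b  N=0 Z=0
after  7: R0=0x96 R1=0x7b R2=0x12 R3=0x7b  N=0 Z=0
-- IRQ taken; context saved, return-PC = 8 --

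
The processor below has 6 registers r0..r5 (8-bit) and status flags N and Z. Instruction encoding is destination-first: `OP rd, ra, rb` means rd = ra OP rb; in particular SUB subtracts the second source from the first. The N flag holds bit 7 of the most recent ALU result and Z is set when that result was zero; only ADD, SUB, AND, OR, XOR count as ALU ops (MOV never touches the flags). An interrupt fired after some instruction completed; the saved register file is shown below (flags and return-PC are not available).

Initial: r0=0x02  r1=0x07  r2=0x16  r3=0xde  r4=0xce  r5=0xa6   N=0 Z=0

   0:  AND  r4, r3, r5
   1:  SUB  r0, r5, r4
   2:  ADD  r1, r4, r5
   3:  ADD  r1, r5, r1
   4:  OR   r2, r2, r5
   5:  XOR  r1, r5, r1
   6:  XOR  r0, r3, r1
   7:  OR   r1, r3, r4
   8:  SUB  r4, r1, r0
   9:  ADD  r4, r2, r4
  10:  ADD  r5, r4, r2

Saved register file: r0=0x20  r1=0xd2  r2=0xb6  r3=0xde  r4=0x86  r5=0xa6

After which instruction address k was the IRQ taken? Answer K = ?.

K = 4

after  0: r0=0x02 r1=0x07 r2=0x16 r3=0xde r4=0x86 r5=0xa6  N=1 Z=0
after  1: r0=0x20 r1=0x07 r2=0x16 r3=0xde r4=0x86 r5=0xa6  N=0 Z=0
after  2: r0=0x20 r1=0x2c r2=0x16 r3=0xde r4=0x86 r5=0xa6  N=0 Z=0
after  3: r0=0x20 r1=0xd2 r2=0x16 r3=0xde r4=0x86 r5=0xa6  N=1 Z=0
after  4: r0=0x20 r1=0xd2 r2=0xb6 r3=0xde r4=0x86 r5=0xa6  N=1 Z=0
-- IRQ taken; context saved, return-PC = 5 --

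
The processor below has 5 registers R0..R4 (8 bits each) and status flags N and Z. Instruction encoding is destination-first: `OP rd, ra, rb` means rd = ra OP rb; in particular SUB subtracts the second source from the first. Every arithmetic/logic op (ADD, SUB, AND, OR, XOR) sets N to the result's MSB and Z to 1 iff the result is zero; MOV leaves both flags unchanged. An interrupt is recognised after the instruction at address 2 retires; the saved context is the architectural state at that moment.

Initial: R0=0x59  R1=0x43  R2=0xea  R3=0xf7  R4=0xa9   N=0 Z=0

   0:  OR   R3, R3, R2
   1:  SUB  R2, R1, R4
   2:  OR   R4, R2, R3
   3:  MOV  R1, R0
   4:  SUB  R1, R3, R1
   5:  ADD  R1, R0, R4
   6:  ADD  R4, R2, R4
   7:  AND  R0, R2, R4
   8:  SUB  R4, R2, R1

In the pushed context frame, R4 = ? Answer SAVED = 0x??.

SAVED = 0xff

after  0: R0=0x59 R1=0x43 R2=0xea R3=0xff R4=0xa9  N=1 Z=0
after  1: R0=0x59 R1=0x43 R2=0x9a R3=0xff R4=0xa9  N=1 Z=0
after  2: R0=0x59 R1=0x43 R2=0x9a R3=0xff R4=0xff  N=1 Z=0
-- IRQ taken; context saved, return-PC = 3 --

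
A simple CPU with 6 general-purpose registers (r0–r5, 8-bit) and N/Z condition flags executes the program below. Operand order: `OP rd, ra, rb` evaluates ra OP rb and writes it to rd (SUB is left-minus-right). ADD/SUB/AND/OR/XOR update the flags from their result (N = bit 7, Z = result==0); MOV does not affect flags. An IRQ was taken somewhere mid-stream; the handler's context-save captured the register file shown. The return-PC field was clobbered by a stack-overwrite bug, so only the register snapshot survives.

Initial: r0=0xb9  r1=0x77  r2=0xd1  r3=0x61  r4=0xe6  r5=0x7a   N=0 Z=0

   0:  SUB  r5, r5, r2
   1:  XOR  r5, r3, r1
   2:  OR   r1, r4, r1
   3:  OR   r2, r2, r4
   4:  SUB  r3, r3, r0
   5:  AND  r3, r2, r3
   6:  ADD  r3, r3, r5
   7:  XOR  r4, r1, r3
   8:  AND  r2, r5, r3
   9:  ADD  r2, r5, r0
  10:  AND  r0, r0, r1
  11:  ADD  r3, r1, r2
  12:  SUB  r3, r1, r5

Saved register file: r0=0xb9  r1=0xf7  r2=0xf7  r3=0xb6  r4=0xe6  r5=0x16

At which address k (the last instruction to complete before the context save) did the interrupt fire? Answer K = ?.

after  0: r0=0xb9 r1=0x77 r2=0xd1 r3=0x61 r4=0xe6 r5=0xa9  N=1 Z=0
after  1: r0=0xb9 r1=0x77 r2=0xd1 r3=0x61 r4=0xe6 r5=0x16  N=0 Z=0
after  2: r0=0xb9 r1=0xf7 r2=0xd1 r3=0x61 r4=0xe6 r5=0x16  N=1 Z=0
after  3: r0=0xb9 r1=0xf7 r2=0xf7 r3=0x61 r4=0xe6 r5=0x16  N=1 Z=0
after  4: r0=0xb9 r1=0xf7 r2=0xf7 r3=0xa8 r4=0xe6 r5=0x16  N=1 Z=0
after  5: r0=0xb9 r1=0xf7 r2=0xf7 r3=0xa0 r4=0xe6 r5=0x16  N=1 Z=0
after  6: r0=0xb9 r1=0xf7 r2=0xf7 r3=0xb6 r4=0xe6 r5=0x16  N=1 Z=0
-- IRQ taken; context saved, return-PC = 7 --

K = 6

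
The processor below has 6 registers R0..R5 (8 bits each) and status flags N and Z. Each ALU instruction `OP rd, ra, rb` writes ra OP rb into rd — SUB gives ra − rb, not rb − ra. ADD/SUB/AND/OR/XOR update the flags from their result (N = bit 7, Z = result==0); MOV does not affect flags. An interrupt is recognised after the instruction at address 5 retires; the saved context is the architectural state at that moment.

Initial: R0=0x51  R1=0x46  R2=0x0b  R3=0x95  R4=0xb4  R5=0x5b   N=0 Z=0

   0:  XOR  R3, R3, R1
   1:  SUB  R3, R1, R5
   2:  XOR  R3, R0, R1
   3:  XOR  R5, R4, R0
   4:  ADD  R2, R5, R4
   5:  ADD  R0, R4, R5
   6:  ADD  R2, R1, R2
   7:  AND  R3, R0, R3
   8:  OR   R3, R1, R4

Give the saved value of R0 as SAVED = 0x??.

after  0: R0=0x51 R1=0x46 R2=0x0b R3=0xd3 R4=0xb4 R5=0x5b  N=1 Z=0
after  1: R0=0x51 R1=0x46 R2=0x0b R3=0xeb R4=0xb4 R5=0x5b  N=1 Z=0
after  2: R0=0x51 R1=0x46 R2=0x0b R3=0x17 R4=0xb4 R5=0x5b  N=0 Z=0
after  3: R0=0x51 R1=0x46 R2=0x0b R3=0x17 R4=0xb4 R5=0xe5  N=1 Z=0
after  4: R0=0x51 R1=0x46 R2=0x99 R3=0x17 R4=0xb4 R5=0xe5  N=1 Z=0
after  5: R0=0x99 R1=0x46 R2=0x99 R3=0x17 R4=0xb4 R5=0xe5  N=1 Z=0
-- IRQ taken; context saved, return-PC = 6 --

SAVED = 0x99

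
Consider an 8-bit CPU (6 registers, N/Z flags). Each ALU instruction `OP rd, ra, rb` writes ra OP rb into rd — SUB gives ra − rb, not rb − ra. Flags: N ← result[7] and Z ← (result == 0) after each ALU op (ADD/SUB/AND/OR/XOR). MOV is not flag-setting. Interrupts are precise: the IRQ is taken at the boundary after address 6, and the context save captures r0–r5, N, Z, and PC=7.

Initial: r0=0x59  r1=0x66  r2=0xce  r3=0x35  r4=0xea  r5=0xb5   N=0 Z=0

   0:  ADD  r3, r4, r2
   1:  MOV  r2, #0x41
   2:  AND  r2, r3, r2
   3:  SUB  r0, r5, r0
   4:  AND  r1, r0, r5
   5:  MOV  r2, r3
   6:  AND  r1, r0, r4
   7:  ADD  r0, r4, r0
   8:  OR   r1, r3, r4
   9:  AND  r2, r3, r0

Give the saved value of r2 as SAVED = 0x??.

after  0: r0=0x59 r1=0x66 r2=0xce r3=0xb8 r4=0xea r5=0xb5  N=1 Z=0
after  1: r0=0x59 r1=0x66 r2=0x41 r3=0xb8 r4=0xea r5=0xb5  N=1 Z=0
after  2: r0=0x59 r1=0x66 r2=0x00 r3=0xb8 r4=0xea r5=0xb5  N=0 Z=1
after  3: r0=0x5c r1=0x66 r2=0x00 r3=0xb8 r4=0xea r5=0xb5  N=0 Z=0
after  4: r0=0x5c r1=0x14 r2=0x00 r3=0xb8 r4=0xea r5=0xb5  N=0 Z=0
after  5: r0=0x5c r1=0x14 r2=0xb8 r3=0xb8 r4=0xea r5=0xb5  N=0 Z=0
after  6: r0=0x5c r1=0x48 r2=0xb8 r3=0xb8 r4=0xea r5=0xb5  N=0 Z=0
-- IRQ taken; context saved, return-PC = 7 --

SAVED = 0xb8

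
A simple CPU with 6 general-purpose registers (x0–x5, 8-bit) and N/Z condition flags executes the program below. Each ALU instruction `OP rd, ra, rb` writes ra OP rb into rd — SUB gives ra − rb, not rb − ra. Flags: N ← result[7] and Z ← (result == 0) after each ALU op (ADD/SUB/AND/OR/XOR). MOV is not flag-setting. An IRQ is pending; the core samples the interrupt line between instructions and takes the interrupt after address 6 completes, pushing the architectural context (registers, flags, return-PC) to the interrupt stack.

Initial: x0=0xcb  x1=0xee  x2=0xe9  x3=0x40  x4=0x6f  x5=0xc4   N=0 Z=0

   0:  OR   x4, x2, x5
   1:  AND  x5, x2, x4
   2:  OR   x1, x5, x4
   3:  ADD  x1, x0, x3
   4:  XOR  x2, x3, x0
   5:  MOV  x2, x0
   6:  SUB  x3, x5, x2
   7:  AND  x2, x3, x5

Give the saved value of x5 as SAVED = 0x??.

after  0: x0=0xcb x1=0xee x2=0xe9 x3=0x40 x4=0xed x5=0xc4  N=1 Z=0
after  1: x0=0xcb x1=0xee x2=0xe9 x3=0x40 x4=0xed x5=0xe9  N=1 Z=0
after  2: x0=0xcb x1=0xed x2=0xe9 x3=0x40 x4=0xed x5=0xe9  N=1 Z=0
after  3: x0=0xcb x1=0x0b x2=0xe9 x3=0x40 x4=0xed x5=0xe9  N=0 Z=0
after  4: x0=0xcb x1=0x0b x2=0x8b x3=0x40 x4=0xed x5=0xe9  N=1 Z=0
after  5: x0=0xcb x1=0x0b x2=0xcb x3=0x40 x4=0xed x5=0xe9  N=1 Z=0
after  6: x0=0xcb x1=0x0b x2=0xcb x3=0x1e x4=0xed x5=0xe9  N=0 Z=0
-- IRQ taken; context saved, return-PC = 7 --

SAVED = 0xe9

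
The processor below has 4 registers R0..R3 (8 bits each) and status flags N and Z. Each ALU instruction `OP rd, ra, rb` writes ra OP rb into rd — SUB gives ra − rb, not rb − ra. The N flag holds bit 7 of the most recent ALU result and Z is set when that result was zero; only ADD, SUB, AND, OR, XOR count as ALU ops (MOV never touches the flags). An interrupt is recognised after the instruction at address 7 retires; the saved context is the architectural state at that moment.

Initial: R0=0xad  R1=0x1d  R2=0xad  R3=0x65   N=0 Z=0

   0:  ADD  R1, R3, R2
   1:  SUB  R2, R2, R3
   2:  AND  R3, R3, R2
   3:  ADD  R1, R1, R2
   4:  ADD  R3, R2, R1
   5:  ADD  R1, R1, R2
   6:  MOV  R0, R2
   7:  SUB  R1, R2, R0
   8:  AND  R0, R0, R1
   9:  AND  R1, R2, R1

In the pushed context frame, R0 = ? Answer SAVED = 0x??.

after  0: R0=0xad R1=0x12 R2=0xad R3=0x65  N=0 Z=0
after  1: R0=0xad R1=0x12 R2=0x48 R3=0x65  N=0 Z=0
after  2: R0=0xad R1=0x12 R2=0x48 R3=0x40  N=0 Z=0
after  3: R0=0xad R1=0x5a R2=0x48 R3=0x40  N=0 Z=0
after  4: R0=0xad R1=0x5a R2=0x48 R3=0xa2  N=1 Z=0
after  5: R0=0xad R1=0xa2 R2=0x48 R3=0xa2  N=1 Z=0
after  6: R0=0x48 R1=0xa2 R2=0x48 R3=0xa2  N=1 Z=0
after  7: R0=0x48 R1=0x00 R2=0x48 R3=0xa2  N=0 Z=1
-- IRQ taken; context saved, return-PC = 8 --

SAVED = 0x48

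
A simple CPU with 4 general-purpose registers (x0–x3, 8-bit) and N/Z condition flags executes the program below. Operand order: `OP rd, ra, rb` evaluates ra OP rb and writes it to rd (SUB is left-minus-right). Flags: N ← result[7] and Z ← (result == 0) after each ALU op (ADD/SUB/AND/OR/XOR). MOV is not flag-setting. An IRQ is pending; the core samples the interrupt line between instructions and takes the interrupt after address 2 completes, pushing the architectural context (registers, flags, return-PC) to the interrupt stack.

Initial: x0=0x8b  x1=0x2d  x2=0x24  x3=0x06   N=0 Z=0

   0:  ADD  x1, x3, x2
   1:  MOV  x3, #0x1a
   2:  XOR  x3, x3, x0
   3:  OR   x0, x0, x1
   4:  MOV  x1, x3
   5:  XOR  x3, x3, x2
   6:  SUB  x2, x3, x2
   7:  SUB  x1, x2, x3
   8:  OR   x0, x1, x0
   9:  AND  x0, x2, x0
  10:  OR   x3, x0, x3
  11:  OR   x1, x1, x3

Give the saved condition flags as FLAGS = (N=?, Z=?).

FLAGS = (N=1, Z=0)

after  0: x0=0x8b x1=0x2a x2=0x24 x3=0x06  N=0 Z=0
after  1: x0=0x8b x1=0x2a x2=0x24 x3=0x1a  N=0 Z=0
after  2: x0=0x8b x1=0x2a x2=0x24 x3=0x91  N=1 Z=0
-- IRQ taken; context saved, return-PC = 3 --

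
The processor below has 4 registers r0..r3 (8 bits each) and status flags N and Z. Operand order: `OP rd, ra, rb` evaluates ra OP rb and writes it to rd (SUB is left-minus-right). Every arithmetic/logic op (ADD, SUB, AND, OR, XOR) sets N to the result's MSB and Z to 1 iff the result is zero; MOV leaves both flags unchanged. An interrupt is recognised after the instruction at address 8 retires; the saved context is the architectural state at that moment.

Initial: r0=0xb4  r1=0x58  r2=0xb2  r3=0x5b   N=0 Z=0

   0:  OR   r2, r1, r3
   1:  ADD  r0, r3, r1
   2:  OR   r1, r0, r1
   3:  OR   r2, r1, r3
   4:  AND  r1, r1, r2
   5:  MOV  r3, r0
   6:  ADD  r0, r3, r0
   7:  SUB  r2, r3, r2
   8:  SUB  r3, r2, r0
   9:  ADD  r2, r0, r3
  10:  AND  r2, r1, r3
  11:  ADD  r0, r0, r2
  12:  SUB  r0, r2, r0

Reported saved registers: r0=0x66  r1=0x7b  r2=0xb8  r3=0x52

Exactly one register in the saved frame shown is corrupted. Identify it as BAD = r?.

after  0: r0=0xb4 r1=0x58 r2=0x5b r3=0x5b  N=0 Z=0
after  1: r0=0xb3 r1=0x58 r2=0x5b r3=0x5b  N=1 Z=0
after  2: r0=0xb3 r1=0xfb r2=0x5b r3=0x5b  N=1 Z=0
after  3: r0=0xb3 r1=0xfb r2=0xfb r3=0x5b  N=1 Z=0
after  4: r0=0xb3 r1=0xfb r2=0xfb r3=0x5b  N=1 Z=0
after  5: r0=0xb3 r1=0xfb r2=0xfb r3=0xb3  N=1 Z=0
after  6: r0=0x66 r1=0xfb r2=0xfb r3=0xb3  N=0 Z=0
after  7: r0=0x66 r1=0xfb r2=0xb8 r3=0xb3  N=1 Z=0
after  8: r0=0x66 r1=0xfb r2=0xb8 r3=0x52  N=0 Z=0
-- IRQ taken; context saved, return-PC = 9 --
mismatch: r1: reported 0x7b vs actual 0xfb

BAD = r1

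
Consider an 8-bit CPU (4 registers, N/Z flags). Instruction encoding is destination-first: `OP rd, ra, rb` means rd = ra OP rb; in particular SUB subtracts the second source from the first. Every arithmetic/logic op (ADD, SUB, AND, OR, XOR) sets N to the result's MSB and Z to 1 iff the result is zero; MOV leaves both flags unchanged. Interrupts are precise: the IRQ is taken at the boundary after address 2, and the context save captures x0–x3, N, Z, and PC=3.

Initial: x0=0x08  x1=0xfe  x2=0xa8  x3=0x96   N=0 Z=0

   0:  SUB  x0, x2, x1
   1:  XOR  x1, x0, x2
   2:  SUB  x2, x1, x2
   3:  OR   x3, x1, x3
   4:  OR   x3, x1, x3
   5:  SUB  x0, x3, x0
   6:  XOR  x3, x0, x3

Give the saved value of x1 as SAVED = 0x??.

after  0: x0=0xaa x1=0xfe x2=0xa8 x3=0x96  N=1 Z=0
after  1: x0=0xaa x1=0x02 x2=0xa8 x3=0x96  N=0 Z=0
after  2: x0=0xaa x1=0x02 x2=0x5a x3=0x96  N=0 Z=0
-- IRQ taken; context saved, return-PC = 3 --

SAVED = 0x02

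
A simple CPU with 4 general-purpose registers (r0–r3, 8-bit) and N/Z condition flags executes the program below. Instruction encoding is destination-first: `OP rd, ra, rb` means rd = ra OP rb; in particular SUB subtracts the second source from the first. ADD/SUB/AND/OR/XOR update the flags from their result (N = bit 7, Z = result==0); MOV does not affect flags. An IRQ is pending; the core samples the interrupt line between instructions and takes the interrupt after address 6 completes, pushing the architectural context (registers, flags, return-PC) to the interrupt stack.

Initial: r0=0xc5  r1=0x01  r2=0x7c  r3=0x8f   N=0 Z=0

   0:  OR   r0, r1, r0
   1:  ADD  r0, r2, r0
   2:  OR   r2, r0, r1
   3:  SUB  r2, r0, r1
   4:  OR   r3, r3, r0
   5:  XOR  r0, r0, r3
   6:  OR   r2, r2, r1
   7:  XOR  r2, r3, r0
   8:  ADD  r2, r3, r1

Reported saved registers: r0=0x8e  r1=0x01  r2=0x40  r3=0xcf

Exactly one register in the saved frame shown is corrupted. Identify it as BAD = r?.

BAD = r2

after  0: r0=0xc5 r1=0x01 r2=0x7c r3=0x8f  N=1 Z=0
after  1: r0=0x41 r1=0x01 r2=0x7c r3=0x8f  N=0 Z=0
after  2: r0=0x41 r1=0x01 r2=0x41 r3=0x8f  N=0 Z=0
after  3: r0=0x41 r1=0x01 r2=0x40 r3=0x8f  N=0 Z=0
after  4: r0=0x41 r1=0x01 r2=0x40 r3=0xcf  N=1 Z=0
after  5: r0=0x8e r1=0x01 r2=0x40 r3=0xcf  N=1 Z=0
after  6: r0=0x8e r1=0x01 r2=0x41 r3=0xcf  N=0 Z=0
-- IRQ taken; context saved, return-PC = 7 --
mismatch: r2: reported 0x40 vs actual 0x41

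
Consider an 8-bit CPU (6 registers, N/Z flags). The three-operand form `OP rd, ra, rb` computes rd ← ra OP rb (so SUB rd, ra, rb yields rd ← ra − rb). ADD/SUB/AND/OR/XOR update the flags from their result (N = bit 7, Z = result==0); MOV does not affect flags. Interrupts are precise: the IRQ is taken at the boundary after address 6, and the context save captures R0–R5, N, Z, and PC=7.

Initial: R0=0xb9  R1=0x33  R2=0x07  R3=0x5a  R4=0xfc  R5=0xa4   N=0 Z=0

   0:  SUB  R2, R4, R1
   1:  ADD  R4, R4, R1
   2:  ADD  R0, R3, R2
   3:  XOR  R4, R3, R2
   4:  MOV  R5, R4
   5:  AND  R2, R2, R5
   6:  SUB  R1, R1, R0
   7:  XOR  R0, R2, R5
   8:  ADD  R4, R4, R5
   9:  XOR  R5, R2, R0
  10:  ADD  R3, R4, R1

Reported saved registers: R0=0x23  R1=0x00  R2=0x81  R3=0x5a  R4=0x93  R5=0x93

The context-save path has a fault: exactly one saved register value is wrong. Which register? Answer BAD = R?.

BAD = R1

after  0: R0=0xb9 R1=0x33 R2=0xc9 R3=0x5a R4=0xfc R5=0xa4  N=1 Z=0
after  1: R0=0xb9 R1=0x33 R2=0xc9 R3=0x5a R4=0x2f R5=0xa4  N=0 Z=0
after  2: R0=0x23 R1=0x33 R2=0xc9 R3=0x5a R4=0x2f R5=0xa4  N=0 Z=0
after  3: R0=0x23 R1=0x33 R2=0xc9 R3=0x5a R4=0x93 R5=0xa4  N=1 Z=0
after  4: R0=0x23 R1=0x33 R2=0xc9 R3=0x5a R4=0x93 R5=0x93  N=1 Z=0
after  5: R0=0x23 R1=0x33 R2=0x81 R3=0x5a R4=0x93 R5=0x93  N=1 Z=0
after  6: R0=0x23 R1=0x10 R2=0x81 R3=0x5a R4=0x93 R5=0x93  N=0 Z=0
-- IRQ taken; context saved, return-PC = 7 --
mismatch: R1: reported 0x00 vs actual 0x10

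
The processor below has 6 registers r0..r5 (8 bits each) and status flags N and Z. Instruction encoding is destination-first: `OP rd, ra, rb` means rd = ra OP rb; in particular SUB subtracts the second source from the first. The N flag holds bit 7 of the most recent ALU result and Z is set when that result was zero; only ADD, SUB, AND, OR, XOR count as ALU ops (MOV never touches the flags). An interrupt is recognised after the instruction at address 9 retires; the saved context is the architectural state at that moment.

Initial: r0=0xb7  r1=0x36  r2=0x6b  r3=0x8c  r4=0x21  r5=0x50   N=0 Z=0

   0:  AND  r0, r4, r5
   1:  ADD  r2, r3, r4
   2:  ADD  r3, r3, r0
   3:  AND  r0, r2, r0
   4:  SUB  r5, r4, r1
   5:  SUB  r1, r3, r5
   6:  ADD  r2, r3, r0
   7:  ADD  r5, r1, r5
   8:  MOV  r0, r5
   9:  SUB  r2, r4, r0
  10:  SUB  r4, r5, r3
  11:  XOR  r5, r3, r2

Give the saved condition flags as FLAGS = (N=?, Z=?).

after  0: r0=0x00 r1=0x36 r2=0x6b r3=0x8c r4=0x21 r5=0x50  N=0 Z=1
after  1: r0=0x00 r1=0x36 r2=0xad r3=0x8c r4=0x21 r5=0x50  N=1 Z=0
after  2: r0=0x00 r1=0x36 r2=0xad r3=0x8c r4=0x21 r5=0x50  N=1 Z=0
after  3: r0=0x00 r1=0x36 r2=0xad r3=0x8c r4=0x21 r5=0x50  N=0 Z=1
after  4: r0=0x00 r1=0x36 r2=0xad r3=0x8c r4=0x21 r5=0xeb  N=1 Z=0
after  5: r0=0x00 r1=0xa1 r2=0xad r3=0x8c r4=0x21 r5=0xeb  N=1 Z=0
after  6: r0=0x00 r1=0xa1 r2=0x8c r3=0x8c r4=0x21 r5=0xeb  N=1 Z=0
after  7: r0=0x00 r1=0xa1 r2=0x8c r3=0x8c r4=0x21 r5=0x8c  N=1 Z=0
after  8: r0=0x8c r1=0xa1 r2=0x8c r3=0x8c r4=0x21 r5=0x8c  N=1 Z=0
after  9: r0=0x8c r1=0xa1 r2=0x95 r3=0x8c r4=0x21 r5=0x8c  N=1 Z=0
-- IRQ taken; context saved, return-PC = 10 --

FLAGS = (N=1, Z=0)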